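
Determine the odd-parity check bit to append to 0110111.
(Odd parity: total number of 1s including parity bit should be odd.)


Number of 1s in data: 5
Parity bit: 0

0


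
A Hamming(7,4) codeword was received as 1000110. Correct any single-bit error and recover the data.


Syndrome = 2: error at position 2

Data: 0110 (corrected bit 2)


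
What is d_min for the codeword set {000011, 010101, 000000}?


Comparing all pairs, minimum distance: 2
Can detect 1 errors, correct 0 errors

2


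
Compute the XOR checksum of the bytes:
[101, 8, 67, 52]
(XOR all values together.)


XOR chain: 101 ^ 8 ^ 67 ^ 52 = 26

26


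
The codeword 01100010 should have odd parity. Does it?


Number of 1s: 3

Yes, parity is correct (3 ones)


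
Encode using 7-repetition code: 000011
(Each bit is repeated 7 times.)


Each bit -> 7 copies

000000000000000000000000000011111111111111


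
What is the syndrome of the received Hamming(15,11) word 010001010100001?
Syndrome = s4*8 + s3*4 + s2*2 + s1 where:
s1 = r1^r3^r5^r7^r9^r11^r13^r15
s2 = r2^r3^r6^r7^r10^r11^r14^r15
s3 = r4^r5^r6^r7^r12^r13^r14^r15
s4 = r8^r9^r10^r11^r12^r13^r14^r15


s1=1, s2=0, s3=0, s4=1

Syndrome = 9 (error at position 9)


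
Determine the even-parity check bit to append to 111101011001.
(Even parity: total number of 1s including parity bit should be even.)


Number of 1s in data: 8
Parity bit: 0

0


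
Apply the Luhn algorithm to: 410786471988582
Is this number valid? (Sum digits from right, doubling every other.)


Luhn sum = 70
70 mod 10 = 0

Valid (Luhn sum mod 10 = 0)


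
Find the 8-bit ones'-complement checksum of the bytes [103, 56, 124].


Sum = 283 mod 256 = 27
Complement = 228

228


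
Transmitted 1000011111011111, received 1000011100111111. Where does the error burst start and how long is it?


XOR: 0000000011100000

Burst at position 8, length 3


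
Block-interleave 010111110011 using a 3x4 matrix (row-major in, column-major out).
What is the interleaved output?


Matrix:
  0101
  1111
  0011
Read columns: 010110011111

010110011111


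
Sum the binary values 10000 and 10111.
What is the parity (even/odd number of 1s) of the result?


10000 = 16
10111 = 23
Sum = 39 = 100111
1s count = 4

even parity (4 ones in 100111)


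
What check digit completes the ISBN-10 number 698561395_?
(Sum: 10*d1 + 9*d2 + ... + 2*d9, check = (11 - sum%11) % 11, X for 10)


Weighted sum: 330
330 mod 11 = 0

Check digit: 0


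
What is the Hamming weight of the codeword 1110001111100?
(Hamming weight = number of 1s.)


Counting 1s in 1110001111100

8


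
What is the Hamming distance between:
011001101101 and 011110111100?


XOR: 000111010001
Count of 1s: 5

5


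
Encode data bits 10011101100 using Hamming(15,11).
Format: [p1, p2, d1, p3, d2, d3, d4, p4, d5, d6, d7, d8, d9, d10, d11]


Parity bits: p1=0, p2=1, p3=1, p4=0

011100101101100


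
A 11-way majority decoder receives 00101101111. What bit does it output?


Ones: 7 out of 11
Threshold: 6

1 (7/11 voted 1)


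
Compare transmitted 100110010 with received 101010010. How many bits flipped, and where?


XOR: 001100000

2 error(s) at position(s): 2, 3


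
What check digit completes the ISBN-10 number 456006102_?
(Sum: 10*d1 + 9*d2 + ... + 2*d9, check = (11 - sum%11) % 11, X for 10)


Weighted sum: 171
171 mod 11 = 6

Check digit: 5


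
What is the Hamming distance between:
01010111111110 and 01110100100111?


XOR: 00100011011001
Count of 1s: 6

6


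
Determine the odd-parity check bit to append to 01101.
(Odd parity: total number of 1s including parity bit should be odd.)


Number of 1s in data: 3
Parity bit: 0

0


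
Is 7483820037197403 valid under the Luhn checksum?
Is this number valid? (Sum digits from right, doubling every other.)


Luhn sum = 64
64 mod 10 = 4

Invalid (Luhn sum mod 10 = 4)


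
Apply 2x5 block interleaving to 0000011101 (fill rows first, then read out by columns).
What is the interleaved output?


Matrix:
  00000
  11101
Read columns: 0101010001

0101010001


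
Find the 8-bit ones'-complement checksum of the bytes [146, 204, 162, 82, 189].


Sum = 783 mod 256 = 15
Complement = 240

240


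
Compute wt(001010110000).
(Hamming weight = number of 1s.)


Counting 1s in 001010110000

4


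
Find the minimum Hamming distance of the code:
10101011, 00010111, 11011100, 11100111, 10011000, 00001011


Comparing all pairs, minimum distance: 2
Can detect 1 errors, correct 0 errors

2


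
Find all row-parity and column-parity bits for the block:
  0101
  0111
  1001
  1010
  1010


Row parities: 01000
Column parities: 1011

Row P: 01000, Col P: 1011, Corner: 1


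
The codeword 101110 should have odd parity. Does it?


Number of 1s: 4

No, parity error (4 ones)


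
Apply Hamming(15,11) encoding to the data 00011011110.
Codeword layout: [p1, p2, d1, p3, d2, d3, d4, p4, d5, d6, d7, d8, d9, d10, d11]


Parity bits: p1=0, p2=1, p3=0, p4=1

010000111011110


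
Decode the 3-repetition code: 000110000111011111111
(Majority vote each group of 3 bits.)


Groups: 000, 110, 000, 111, 011, 111, 111
Majority votes: 0101111

0101111


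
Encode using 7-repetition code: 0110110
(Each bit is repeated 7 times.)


Each bit -> 7 copies

0000000111111111111110000000111111111111110000000


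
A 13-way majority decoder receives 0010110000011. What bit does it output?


Ones: 5 out of 13
Threshold: 7

0 (5/13 voted 1)


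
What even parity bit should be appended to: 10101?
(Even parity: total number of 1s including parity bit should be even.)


Number of 1s in data: 3
Parity bit: 1

1


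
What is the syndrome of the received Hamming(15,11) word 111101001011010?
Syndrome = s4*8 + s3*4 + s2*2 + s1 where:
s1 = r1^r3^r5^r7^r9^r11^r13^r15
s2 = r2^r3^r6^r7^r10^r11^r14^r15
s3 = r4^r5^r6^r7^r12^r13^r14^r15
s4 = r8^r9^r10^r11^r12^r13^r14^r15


s1=0, s2=1, s3=0, s4=0

Syndrome = 2 (error at position 2)


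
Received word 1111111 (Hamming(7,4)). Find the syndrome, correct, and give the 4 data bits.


Syndrome = 0: no error detected

Data: 1111 (no errors)


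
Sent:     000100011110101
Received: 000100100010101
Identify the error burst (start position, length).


XOR: 000000111100000

Burst at position 6, length 4


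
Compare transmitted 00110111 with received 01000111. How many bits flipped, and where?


XOR: 01110000

3 error(s) at position(s): 1, 2, 3


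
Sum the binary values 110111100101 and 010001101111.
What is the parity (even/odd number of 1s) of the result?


110111100101 = 3557
010001101111 = 1135
Sum = 4692 = 1001001010100
1s count = 5

odd parity (5 ones in 1001001010100)


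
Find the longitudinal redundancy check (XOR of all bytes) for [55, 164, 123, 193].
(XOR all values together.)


XOR chain: 55 ^ 164 ^ 123 ^ 193 = 41

41


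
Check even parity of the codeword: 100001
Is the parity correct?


Number of 1s: 2

Yes, parity is correct (2 ones)


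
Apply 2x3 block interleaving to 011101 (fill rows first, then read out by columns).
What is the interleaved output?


Matrix:
  011
  101
Read columns: 011011

011011


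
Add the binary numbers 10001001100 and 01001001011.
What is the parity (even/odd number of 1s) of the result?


10001001100 = 1100
01001001011 = 587
Sum = 1687 = 11010010111
1s count = 7

odd parity (7 ones in 11010010111)


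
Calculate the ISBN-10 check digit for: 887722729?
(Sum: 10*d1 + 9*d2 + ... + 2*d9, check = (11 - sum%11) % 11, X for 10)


Weighted sum: 331
331 mod 11 = 1

Check digit: X


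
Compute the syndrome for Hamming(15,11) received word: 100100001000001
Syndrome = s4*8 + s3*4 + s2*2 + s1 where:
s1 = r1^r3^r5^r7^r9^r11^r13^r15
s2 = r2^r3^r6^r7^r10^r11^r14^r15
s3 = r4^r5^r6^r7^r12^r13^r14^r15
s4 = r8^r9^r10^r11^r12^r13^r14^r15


s1=1, s2=1, s3=0, s4=0

Syndrome = 3 (error at position 3)


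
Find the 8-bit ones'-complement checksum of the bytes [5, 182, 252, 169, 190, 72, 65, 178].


Sum = 1113 mod 256 = 89
Complement = 166

166


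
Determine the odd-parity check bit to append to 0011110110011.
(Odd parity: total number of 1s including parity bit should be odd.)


Number of 1s in data: 8
Parity bit: 1

1


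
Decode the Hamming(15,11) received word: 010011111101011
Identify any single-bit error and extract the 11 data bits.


Syndrome = 0: no error detected

Data: 01111101011 (no errors)


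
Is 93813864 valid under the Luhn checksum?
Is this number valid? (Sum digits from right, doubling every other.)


Luhn sum = 41
41 mod 10 = 1

Invalid (Luhn sum mod 10 = 1)


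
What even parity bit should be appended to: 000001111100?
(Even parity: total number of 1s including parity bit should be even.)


Number of 1s in data: 5
Parity bit: 1

1


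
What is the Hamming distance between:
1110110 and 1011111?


XOR: 0101001
Count of 1s: 3

3


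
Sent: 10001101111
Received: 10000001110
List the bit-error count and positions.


XOR: 00001100001

3 error(s) at position(s): 4, 5, 10


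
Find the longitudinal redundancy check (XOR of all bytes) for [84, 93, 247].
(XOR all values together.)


XOR chain: 84 ^ 93 ^ 247 = 254

254


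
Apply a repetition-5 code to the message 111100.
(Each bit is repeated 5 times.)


Each bit -> 5 copies

111111111111111111110000000000


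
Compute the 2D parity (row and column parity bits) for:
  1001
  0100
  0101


Row parities: 010
Column parities: 1000

Row P: 010, Col P: 1000, Corner: 1


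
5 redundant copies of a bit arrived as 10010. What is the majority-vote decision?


Ones: 2 out of 5
Threshold: 3

0 (2/5 voted 1)


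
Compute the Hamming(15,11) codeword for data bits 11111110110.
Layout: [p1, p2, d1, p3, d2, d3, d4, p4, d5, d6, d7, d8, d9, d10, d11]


Parity bits: p1=0, p2=0, p3=1, p4=1

001111111110110


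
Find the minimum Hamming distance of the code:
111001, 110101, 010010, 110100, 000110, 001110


Comparing all pairs, minimum distance: 1
Can detect 0 errors, correct 0 errors

1


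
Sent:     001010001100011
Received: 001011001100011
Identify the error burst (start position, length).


XOR: 000001000000000

Burst at position 5, length 1


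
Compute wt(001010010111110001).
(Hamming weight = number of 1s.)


Counting 1s in 001010010111110001

9


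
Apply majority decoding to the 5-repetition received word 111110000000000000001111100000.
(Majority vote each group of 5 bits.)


Groups: 11111, 00000, 00000, 00000, 11111, 00000
Majority votes: 100010

100010


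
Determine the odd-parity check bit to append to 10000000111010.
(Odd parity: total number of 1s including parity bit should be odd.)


Number of 1s in data: 5
Parity bit: 0

0


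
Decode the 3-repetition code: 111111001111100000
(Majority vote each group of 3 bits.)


Groups: 111, 111, 001, 111, 100, 000
Majority votes: 110100

110100


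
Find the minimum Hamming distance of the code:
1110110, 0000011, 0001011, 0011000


Comparing all pairs, minimum distance: 1
Can detect 0 errors, correct 0 errors

1


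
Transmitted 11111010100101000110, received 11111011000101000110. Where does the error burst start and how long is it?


XOR: 00000001100000000000

Burst at position 7, length 2


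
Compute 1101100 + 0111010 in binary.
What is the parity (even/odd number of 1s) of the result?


1101100 = 108
0111010 = 58
Sum = 166 = 10100110
1s count = 4

even parity (4 ones in 10100110)


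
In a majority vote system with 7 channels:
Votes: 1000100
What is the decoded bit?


Ones: 2 out of 7
Threshold: 4

0 (2/7 voted 1)


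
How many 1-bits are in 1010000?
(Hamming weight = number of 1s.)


Counting 1s in 1010000

2


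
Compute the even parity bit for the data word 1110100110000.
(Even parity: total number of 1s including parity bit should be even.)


Number of 1s in data: 6
Parity bit: 0

0


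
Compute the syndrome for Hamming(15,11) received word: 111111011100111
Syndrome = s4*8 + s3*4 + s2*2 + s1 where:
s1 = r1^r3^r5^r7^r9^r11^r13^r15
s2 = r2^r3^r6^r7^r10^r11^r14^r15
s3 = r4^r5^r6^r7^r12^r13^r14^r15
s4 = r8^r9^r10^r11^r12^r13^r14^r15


s1=0, s2=0, s3=0, s4=0

Syndrome = 0 (no error)


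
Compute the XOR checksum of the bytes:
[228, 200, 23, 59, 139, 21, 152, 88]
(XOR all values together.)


XOR chain: 228 ^ 200 ^ 23 ^ 59 ^ 139 ^ 21 ^ 152 ^ 88 = 94

94


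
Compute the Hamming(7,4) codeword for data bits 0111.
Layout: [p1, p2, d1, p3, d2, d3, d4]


Parity bits: p1=0, p2=0, p3=1

0001111


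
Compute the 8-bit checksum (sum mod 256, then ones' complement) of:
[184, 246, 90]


Sum = 520 mod 256 = 8
Complement = 247

247


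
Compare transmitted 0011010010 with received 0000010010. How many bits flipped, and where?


XOR: 0011000000

2 error(s) at position(s): 2, 3


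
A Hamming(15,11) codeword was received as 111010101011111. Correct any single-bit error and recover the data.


Syndrome = 0: no error detected

Data: 11011011111 (no errors)


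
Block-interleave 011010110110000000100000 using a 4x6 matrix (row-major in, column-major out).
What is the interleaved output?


Matrix:
  011010
  110110
  000000
  100000
Read columns: 010111001000010011000000

010111001000010011000000


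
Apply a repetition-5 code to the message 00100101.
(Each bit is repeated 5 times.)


Each bit -> 5 copies

0000000000111110000000000111110000011111


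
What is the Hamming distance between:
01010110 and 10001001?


XOR: 11011111
Count of 1s: 7

7


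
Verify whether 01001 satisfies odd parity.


Number of 1s: 2

No, parity error (2 ones)


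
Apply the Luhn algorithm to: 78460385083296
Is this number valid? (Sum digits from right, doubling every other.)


Luhn sum = 73
73 mod 10 = 3

Invalid (Luhn sum mod 10 = 3)


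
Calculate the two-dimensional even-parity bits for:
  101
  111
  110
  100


Row parities: 0101
Column parities: 000

Row P: 0101, Col P: 000, Corner: 0


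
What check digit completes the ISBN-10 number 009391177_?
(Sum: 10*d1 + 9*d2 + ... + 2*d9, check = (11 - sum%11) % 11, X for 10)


Weighted sum: 191
191 mod 11 = 4

Check digit: 7


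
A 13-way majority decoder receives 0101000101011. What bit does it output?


Ones: 6 out of 13
Threshold: 7

0 (6/13 voted 1)


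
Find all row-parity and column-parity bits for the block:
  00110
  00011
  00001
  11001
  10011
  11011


Row parities: 001110
Column parities: 10101

Row P: 001110, Col P: 10101, Corner: 1


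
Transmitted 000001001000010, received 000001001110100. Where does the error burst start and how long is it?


XOR: 000000000110110

Burst at position 9, length 5


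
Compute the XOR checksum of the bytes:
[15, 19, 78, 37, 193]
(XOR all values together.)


XOR chain: 15 ^ 19 ^ 78 ^ 37 ^ 193 = 182

182


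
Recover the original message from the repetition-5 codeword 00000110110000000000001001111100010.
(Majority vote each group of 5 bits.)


Groups: 00000, 11011, 00000, 00000, 00100, 11111, 00010
Majority votes: 0100010

0100010


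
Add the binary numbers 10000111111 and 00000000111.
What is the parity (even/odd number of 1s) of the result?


10000111111 = 1087
00000000111 = 7
Sum = 1094 = 10001000110
1s count = 4

even parity (4 ones in 10001000110)


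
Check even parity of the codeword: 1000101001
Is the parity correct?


Number of 1s: 4

Yes, parity is correct (4 ones)


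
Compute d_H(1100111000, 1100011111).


XOR: 0000100111
Count of 1s: 4

4


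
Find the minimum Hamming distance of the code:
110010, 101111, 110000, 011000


Comparing all pairs, minimum distance: 1
Can detect 0 errors, correct 0 errors

1


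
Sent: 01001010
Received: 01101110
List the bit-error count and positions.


XOR: 00100100

2 error(s) at position(s): 2, 5


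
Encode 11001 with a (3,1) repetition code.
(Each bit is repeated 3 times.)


Each bit -> 3 copies

111111000000111


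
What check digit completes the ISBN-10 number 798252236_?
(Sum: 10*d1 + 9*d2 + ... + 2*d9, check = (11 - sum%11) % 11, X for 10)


Weighted sum: 298
298 mod 11 = 1

Check digit: X


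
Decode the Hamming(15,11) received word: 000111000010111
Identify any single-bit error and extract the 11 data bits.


Syndrome = 0: no error detected

Data: 01100010111 (no errors)


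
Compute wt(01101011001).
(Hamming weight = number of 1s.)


Counting 1s in 01101011001

6


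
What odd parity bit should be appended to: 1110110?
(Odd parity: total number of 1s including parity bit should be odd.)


Number of 1s in data: 5
Parity bit: 0

0


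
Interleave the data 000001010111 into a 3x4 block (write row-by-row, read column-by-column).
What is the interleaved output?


Matrix:
  0000
  0101
  0111
Read columns: 000011001011

000011001011


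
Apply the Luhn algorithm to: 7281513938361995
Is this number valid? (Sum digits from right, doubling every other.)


Luhn sum = 83
83 mod 10 = 3

Invalid (Luhn sum mod 10 = 3)


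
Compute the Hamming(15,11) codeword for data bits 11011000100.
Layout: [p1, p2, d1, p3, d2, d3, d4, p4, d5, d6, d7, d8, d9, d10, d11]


Parity bits: p1=1, p2=0, p3=1, p4=0

101110101000100


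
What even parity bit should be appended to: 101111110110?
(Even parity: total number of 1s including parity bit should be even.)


Number of 1s in data: 9
Parity bit: 1

1


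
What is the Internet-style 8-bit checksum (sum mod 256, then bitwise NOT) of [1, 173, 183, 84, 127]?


Sum = 568 mod 256 = 56
Complement = 199

199


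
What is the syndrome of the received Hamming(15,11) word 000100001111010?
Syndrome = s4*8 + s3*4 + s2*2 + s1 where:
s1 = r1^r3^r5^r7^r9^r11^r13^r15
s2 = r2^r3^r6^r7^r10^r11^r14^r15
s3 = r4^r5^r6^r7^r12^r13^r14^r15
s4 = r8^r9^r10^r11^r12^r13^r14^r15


s1=0, s2=1, s3=1, s4=1

Syndrome = 14 (error at position 14)


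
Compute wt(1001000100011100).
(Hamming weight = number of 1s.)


Counting 1s in 1001000100011100

6


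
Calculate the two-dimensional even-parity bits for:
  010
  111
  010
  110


Row parities: 1110
Column parities: 001

Row P: 1110, Col P: 001, Corner: 1


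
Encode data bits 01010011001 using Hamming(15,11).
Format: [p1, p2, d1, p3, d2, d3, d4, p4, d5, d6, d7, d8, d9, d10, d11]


Parity bits: p1=0, p2=1, p3=0, p4=1

010010110011001


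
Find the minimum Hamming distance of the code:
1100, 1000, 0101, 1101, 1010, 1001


Comparing all pairs, minimum distance: 1
Can detect 0 errors, correct 0 errors

1


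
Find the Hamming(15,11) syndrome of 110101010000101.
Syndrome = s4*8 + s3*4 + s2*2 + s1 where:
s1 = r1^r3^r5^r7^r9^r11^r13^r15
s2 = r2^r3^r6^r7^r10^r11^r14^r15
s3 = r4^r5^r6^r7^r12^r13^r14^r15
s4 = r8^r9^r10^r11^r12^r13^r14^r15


s1=1, s2=1, s3=0, s4=1

Syndrome = 11 (error at position 11)


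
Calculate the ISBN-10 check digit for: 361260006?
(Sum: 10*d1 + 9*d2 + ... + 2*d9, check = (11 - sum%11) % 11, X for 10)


Weighted sum: 154
154 mod 11 = 0

Check digit: 0


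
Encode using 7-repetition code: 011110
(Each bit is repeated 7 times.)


Each bit -> 7 copies

000000011111111111111111111111111110000000


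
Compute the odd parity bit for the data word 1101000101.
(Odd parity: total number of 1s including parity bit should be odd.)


Number of 1s in data: 5
Parity bit: 0

0


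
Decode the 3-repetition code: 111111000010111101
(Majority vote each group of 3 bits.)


Groups: 111, 111, 000, 010, 111, 101
Majority votes: 110011

110011


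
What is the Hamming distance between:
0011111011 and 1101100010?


XOR: 1110011001
Count of 1s: 6

6


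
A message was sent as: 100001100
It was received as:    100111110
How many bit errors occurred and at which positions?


XOR: 000110010

3 error(s) at position(s): 3, 4, 7


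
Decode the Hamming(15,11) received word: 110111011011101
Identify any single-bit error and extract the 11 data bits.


Syndrome = 0: no error detected

Data: 01101011101 (no errors)


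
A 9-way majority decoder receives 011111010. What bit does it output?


Ones: 6 out of 9
Threshold: 5

1 (6/9 voted 1)


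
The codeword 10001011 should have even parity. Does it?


Number of 1s: 4

Yes, parity is correct (4 ones)


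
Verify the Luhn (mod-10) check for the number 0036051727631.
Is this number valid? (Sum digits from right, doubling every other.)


Luhn sum = 33
33 mod 10 = 3

Invalid (Luhn sum mod 10 = 3)


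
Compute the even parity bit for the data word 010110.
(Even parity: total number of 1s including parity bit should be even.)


Number of 1s in data: 3
Parity bit: 1

1


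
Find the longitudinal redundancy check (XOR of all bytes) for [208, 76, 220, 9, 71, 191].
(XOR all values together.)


XOR chain: 208 ^ 76 ^ 220 ^ 9 ^ 71 ^ 191 = 177

177


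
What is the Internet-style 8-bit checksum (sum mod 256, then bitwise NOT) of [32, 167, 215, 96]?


Sum = 510 mod 256 = 254
Complement = 1

1


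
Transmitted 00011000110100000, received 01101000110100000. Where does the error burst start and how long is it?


XOR: 01110000000000000

Burst at position 1, length 3


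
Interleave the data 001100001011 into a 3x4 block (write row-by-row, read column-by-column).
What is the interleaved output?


Matrix:
  0011
  0000
  1011
Read columns: 001000101101

001000101101


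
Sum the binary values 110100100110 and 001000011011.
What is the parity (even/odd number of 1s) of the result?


110100100110 = 3366
001000011011 = 539
Sum = 3905 = 111101000001
1s count = 6

even parity (6 ones in 111101000001)


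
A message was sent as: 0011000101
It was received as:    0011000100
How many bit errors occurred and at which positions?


XOR: 0000000001

1 error(s) at position(s): 9


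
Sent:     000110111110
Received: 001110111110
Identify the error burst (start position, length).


XOR: 001000000000

Burst at position 2, length 1


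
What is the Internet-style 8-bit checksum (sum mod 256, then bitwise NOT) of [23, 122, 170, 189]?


Sum = 504 mod 256 = 248
Complement = 7

7


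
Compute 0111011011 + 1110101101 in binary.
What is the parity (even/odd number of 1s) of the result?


0111011011 = 475
1110101101 = 941
Sum = 1416 = 10110001000
1s count = 4

even parity (4 ones in 10110001000)


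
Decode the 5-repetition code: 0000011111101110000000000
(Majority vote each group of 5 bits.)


Groups: 00000, 11111, 10111, 00000, 00000
Majority votes: 01100

01100


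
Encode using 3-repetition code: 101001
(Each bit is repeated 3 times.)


Each bit -> 3 copies

111000111000000111


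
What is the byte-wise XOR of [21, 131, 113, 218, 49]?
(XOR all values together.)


XOR chain: 21 ^ 131 ^ 113 ^ 218 ^ 49 = 12

12


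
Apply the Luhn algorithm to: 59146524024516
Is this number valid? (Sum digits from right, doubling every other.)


Luhn sum = 55
55 mod 10 = 5

Invalid (Luhn sum mod 10 = 5)


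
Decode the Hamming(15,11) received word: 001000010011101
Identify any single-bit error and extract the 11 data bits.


Syndrome = 14: error at position 14

Data: 10000011111 (corrected bit 14)


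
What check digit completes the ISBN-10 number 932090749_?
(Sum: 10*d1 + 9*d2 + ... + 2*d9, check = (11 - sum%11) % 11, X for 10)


Weighted sum: 245
245 mod 11 = 3

Check digit: 8


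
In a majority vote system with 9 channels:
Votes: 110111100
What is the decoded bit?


Ones: 6 out of 9
Threshold: 5

1 (6/9 voted 1)


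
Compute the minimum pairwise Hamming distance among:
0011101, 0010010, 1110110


Comparing all pairs, minimum distance: 3
Can detect 2 errors, correct 1 errors

3


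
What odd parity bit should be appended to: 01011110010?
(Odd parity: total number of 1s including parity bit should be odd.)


Number of 1s in data: 6
Parity bit: 1

1


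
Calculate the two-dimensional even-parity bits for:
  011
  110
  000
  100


Row parities: 0001
Column parities: 001

Row P: 0001, Col P: 001, Corner: 1


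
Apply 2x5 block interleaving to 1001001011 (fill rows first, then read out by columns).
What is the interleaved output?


Matrix:
  10010
  01011
Read columns: 1001001101

1001001101


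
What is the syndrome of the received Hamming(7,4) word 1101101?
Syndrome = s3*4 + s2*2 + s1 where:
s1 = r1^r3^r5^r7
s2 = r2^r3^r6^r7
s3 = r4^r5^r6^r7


s1=1, s2=0, s3=1

Syndrome = 5 (error at position 5)


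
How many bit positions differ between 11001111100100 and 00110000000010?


XOR: 11111111100110
Count of 1s: 11

11


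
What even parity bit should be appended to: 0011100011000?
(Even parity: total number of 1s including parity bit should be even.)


Number of 1s in data: 5
Parity bit: 1

1


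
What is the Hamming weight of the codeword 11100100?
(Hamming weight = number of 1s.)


Counting 1s in 11100100

4


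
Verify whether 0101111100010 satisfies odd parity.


Number of 1s: 7

Yes, parity is correct (7 ones)


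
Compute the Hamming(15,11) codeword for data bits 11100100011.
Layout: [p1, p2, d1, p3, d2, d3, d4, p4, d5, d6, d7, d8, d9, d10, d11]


Parity bits: p1=1, p2=1, p3=0, p4=1

111011010100011


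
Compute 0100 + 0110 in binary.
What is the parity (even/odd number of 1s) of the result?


0100 = 4
0110 = 6
Sum = 10 = 1010
1s count = 2

even parity (2 ones in 1010)


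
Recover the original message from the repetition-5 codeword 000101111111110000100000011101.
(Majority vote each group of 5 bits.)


Groups: 00010, 11111, 11110, 00010, 00000, 11101
Majority votes: 011001

011001


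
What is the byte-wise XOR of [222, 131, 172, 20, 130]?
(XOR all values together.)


XOR chain: 222 ^ 131 ^ 172 ^ 20 ^ 130 = 103

103


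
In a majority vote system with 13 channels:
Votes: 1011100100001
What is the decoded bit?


Ones: 6 out of 13
Threshold: 7

0 (6/13 voted 1)


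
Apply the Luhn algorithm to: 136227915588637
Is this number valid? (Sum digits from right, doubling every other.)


Luhn sum = 75
75 mod 10 = 5

Invalid (Luhn sum mod 10 = 5)


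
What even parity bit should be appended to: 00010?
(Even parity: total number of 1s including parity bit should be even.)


Number of 1s in data: 1
Parity bit: 1

1


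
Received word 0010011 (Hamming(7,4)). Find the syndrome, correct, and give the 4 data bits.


Syndrome = 2: error at position 2

Data: 1011 (corrected bit 2)


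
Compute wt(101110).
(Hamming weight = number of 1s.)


Counting 1s in 101110

4


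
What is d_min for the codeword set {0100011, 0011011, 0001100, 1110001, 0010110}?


Comparing all pairs, minimum distance: 3
Can detect 2 errors, correct 1 errors

3


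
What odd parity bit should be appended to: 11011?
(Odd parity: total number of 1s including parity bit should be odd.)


Number of 1s in data: 4
Parity bit: 1

1


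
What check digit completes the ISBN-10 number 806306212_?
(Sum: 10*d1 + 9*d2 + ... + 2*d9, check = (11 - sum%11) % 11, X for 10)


Weighted sum: 194
194 mod 11 = 7

Check digit: 4


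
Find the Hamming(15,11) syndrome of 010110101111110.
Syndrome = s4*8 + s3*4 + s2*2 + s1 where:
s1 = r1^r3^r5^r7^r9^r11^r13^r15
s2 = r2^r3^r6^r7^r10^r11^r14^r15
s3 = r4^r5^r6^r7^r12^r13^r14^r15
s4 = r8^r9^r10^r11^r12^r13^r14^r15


s1=1, s2=1, s3=0, s4=0

Syndrome = 3 (error at position 3)


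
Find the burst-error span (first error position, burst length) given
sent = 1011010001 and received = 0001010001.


XOR: 1010000000

Burst at position 0, length 3


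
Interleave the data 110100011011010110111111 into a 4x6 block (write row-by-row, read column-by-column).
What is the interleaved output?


Matrix:
  110100
  011011
  010110
  111111
Read columns: 100111110101101101110101

100111110101101101110101


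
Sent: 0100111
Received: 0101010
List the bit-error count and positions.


XOR: 0001101

3 error(s) at position(s): 3, 4, 6


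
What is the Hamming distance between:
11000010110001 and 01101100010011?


XOR: 10101110100010
Count of 1s: 7

7


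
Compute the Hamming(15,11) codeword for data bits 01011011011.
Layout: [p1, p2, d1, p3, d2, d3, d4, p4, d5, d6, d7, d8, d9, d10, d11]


Parity bits: p1=1, p2=0, p3=1, p4=1

100110111011011


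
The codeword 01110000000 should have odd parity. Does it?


Number of 1s: 3

Yes, parity is correct (3 ones)


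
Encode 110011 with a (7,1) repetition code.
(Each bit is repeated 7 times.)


Each bit -> 7 copies

111111111111110000000000000011111111111111


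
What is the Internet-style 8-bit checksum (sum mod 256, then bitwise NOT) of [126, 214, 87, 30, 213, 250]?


Sum = 920 mod 256 = 152
Complement = 103

103


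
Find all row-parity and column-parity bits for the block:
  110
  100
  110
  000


Row parities: 0100
Column parities: 100

Row P: 0100, Col P: 100, Corner: 1


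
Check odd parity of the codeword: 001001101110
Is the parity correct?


Number of 1s: 6

No, parity error (6 ones)


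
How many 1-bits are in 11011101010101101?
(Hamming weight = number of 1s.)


Counting 1s in 11011101010101101

11


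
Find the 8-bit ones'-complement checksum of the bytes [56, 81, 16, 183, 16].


Sum = 352 mod 256 = 96
Complement = 159

159


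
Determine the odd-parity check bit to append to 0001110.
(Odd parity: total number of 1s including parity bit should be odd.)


Number of 1s in data: 3
Parity bit: 0

0


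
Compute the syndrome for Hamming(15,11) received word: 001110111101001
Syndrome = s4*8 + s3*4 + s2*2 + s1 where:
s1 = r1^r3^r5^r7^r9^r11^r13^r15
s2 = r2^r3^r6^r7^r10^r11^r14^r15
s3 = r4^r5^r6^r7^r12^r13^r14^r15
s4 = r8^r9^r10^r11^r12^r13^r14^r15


s1=1, s2=0, s3=1, s4=1

Syndrome = 13 (error at position 13)


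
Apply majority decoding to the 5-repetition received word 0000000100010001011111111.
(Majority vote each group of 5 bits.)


Groups: 00000, 00100, 01000, 10111, 11111
Majority votes: 00011

00011


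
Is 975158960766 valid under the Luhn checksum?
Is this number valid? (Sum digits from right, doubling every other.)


Luhn sum = 58
58 mod 10 = 8

Invalid (Luhn sum mod 10 = 8)


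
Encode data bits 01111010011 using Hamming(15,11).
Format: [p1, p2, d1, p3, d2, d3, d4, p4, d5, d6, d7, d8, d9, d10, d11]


Parity bits: p1=1, p2=1, p3=1, p4=0

110111101010011


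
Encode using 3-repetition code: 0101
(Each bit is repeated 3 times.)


Each bit -> 3 copies

000111000111


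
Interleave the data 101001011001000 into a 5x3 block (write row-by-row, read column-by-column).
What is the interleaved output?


Matrix:
  101
  001
  011
  001
  000
Read columns: 100000010011110

100000010011110


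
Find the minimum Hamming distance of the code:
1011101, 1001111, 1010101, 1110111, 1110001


Comparing all pairs, minimum distance: 1
Can detect 0 errors, correct 0 errors

1


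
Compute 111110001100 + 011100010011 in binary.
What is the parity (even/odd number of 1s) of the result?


111110001100 = 3980
011100010011 = 1811
Sum = 5791 = 1011010011111
1s count = 9

odd parity (9 ones in 1011010011111)


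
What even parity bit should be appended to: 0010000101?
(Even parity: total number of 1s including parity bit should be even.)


Number of 1s in data: 3
Parity bit: 1

1


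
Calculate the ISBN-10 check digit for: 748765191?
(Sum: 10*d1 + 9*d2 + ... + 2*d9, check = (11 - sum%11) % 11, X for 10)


Weighted sum: 313
313 mod 11 = 5

Check digit: 6


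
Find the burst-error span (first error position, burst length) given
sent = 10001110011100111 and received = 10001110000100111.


XOR: 00000000011000000

Burst at position 9, length 2


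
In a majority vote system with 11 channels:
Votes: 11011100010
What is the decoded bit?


Ones: 6 out of 11
Threshold: 6

1 (6/11 voted 1)


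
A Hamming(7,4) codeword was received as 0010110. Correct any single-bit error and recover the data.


Syndrome = 0: no error detected

Data: 1110 (no errors)


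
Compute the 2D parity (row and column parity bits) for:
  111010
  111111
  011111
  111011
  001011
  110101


Row parities: 001110
Column parities: 011111

Row P: 001110, Col P: 011111, Corner: 1


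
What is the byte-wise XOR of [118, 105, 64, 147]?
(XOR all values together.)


XOR chain: 118 ^ 105 ^ 64 ^ 147 = 204

204


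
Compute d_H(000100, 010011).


XOR: 010111
Count of 1s: 4

4


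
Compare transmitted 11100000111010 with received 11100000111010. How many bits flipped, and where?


XOR: 00000000000000

0 errors (received matches sent)


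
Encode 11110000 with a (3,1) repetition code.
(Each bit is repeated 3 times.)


Each bit -> 3 copies

111111111111000000000000


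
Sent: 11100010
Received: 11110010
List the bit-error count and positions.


XOR: 00010000

1 error(s) at position(s): 3


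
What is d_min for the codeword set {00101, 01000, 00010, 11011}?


Comparing all pairs, minimum distance: 2
Can detect 1 errors, correct 0 errors

2


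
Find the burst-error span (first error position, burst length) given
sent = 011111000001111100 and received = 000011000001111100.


XOR: 011100000000000000

Burst at position 1, length 3


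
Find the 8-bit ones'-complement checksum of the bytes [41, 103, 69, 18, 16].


Sum = 247 mod 256 = 247
Complement = 8

8


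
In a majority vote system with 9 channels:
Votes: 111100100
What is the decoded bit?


Ones: 5 out of 9
Threshold: 5

1 (5/9 voted 1)


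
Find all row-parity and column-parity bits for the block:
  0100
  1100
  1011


Row parities: 101
Column parities: 0011

Row P: 101, Col P: 0011, Corner: 0


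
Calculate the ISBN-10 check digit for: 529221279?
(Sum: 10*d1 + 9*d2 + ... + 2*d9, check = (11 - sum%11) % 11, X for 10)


Weighted sum: 218
218 mod 11 = 9

Check digit: 2


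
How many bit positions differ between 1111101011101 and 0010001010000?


XOR: 1101100001101
Count of 1s: 7

7


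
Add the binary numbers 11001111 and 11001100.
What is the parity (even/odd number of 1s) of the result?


11001111 = 207
11001100 = 204
Sum = 411 = 110011011
1s count = 6

even parity (6 ones in 110011011)


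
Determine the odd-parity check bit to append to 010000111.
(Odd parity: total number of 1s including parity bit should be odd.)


Number of 1s in data: 4
Parity bit: 1

1


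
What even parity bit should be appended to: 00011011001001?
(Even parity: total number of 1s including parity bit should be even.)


Number of 1s in data: 6
Parity bit: 0

0


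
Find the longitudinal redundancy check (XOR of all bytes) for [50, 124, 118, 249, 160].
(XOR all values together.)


XOR chain: 50 ^ 124 ^ 118 ^ 249 ^ 160 = 97

97


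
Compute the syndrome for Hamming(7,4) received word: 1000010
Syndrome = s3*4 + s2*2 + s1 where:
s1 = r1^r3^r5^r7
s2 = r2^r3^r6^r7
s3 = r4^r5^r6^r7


s1=1, s2=1, s3=1

Syndrome = 7 (error at position 7)


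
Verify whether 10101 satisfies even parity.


Number of 1s: 3

No, parity error (3 ones)


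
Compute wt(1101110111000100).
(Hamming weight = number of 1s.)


Counting 1s in 1101110111000100

9


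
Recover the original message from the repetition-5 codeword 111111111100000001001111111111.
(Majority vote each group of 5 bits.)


Groups: 11111, 11111, 00000, 00100, 11111, 11111
Majority votes: 110011

110011


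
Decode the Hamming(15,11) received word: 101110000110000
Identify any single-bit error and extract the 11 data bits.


Syndrome = 2: error at position 2

Data: 11000110000 (corrected bit 2)


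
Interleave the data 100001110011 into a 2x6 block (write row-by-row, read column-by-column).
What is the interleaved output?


Matrix:
  100001
  110011
Read columns: 110100000111

110100000111


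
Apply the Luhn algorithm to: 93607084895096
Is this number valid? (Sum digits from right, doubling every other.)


Luhn sum = 63
63 mod 10 = 3

Invalid (Luhn sum mod 10 = 3)


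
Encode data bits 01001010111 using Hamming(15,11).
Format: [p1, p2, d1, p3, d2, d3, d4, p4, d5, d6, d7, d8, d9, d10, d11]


Parity bits: p1=1, p2=1, p3=0, p4=1

110010011010111


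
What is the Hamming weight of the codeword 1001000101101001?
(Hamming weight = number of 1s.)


Counting 1s in 1001000101101001

7


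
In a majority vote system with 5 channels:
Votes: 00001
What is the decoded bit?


Ones: 1 out of 5
Threshold: 3

0 (1/5 voted 1)


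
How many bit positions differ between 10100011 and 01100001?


XOR: 11000010
Count of 1s: 3

3


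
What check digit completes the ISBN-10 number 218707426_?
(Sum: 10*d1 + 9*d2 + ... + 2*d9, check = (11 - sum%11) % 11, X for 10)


Weighted sum: 211
211 mod 11 = 2

Check digit: 9


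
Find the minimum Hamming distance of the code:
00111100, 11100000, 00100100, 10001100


Comparing all pairs, minimum distance: 2
Can detect 1 errors, correct 0 errors

2


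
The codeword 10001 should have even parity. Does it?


Number of 1s: 2

Yes, parity is correct (2 ones)


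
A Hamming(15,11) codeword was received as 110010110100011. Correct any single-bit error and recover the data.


Syndrome = 2: error at position 2

Data: 01010100011 (corrected bit 2)


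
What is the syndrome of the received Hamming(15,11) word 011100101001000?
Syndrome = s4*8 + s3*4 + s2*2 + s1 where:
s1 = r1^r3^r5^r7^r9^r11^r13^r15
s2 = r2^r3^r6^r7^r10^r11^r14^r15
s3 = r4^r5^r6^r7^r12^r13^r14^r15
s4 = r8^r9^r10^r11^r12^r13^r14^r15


s1=1, s2=1, s3=1, s4=0

Syndrome = 7 (error at position 7)


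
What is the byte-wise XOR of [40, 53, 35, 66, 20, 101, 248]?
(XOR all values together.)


XOR chain: 40 ^ 53 ^ 35 ^ 66 ^ 20 ^ 101 ^ 248 = 245

245


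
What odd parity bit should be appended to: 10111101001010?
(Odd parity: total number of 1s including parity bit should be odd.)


Number of 1s in data: 8
Parity bit: 1

1


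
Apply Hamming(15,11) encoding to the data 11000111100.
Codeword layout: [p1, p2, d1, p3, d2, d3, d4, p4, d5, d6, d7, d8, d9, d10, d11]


Parity bits: p1=0, p2=1, p3=1, p4=0

011110000111100


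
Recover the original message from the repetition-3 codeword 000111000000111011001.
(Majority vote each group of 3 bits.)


Groups: 000, 111, 000, 000, 111, 011, 001
Majority votes: 0100110

0100110


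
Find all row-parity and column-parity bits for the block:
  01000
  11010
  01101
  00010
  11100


Row parities: 11111
Column parities: 00001

Row P: 11111, Col P: 00001, Corner: 1


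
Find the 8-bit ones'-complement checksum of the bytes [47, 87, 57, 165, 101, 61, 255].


Sum = 773 mod 256 = 5
Complement = 250

250


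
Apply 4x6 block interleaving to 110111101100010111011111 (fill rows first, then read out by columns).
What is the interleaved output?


Matrix:
  110111
  101100
  010111
  011111
Read columns: 110010110101111110111011

110010110101111110111011


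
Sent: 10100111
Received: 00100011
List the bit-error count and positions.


XOR: 10000100

2 error(s) at position(s): 0, 5


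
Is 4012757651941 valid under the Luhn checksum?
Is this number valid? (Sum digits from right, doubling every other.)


Luhn sum = 52
52 mod 10 = 2

Invalid (Luhn sum mod 10 = 2)


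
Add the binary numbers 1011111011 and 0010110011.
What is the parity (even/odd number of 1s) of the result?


1011111011 = 763
0010110011 = 179
Sum = 942 = 1110101110
1s count = 7

odd parity (7 ones in 1110101110)


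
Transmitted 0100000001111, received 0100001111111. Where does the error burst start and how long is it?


XOR: 0000001110000

Burst at position 6, length 3
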